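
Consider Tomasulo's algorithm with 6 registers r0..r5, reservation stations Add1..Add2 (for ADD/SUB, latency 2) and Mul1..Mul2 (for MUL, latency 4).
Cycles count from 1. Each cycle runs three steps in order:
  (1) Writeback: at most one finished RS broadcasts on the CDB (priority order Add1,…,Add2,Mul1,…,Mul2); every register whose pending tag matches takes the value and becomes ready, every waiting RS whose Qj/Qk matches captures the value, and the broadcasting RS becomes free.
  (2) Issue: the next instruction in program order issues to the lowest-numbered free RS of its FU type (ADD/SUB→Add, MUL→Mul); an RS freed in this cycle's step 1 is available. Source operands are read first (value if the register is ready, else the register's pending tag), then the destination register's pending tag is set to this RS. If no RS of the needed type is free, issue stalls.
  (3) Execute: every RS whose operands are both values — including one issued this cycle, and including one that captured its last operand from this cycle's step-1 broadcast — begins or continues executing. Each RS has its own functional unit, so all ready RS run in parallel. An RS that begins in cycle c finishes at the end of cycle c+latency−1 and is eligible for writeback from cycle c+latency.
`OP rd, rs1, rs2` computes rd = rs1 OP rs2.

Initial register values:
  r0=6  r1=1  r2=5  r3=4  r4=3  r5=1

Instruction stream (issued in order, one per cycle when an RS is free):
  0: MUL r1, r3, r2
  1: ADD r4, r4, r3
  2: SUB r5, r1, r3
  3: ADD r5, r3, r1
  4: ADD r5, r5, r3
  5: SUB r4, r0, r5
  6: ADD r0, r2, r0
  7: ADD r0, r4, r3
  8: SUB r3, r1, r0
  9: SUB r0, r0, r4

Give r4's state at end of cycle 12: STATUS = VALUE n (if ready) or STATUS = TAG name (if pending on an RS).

STATUS = VALUE -22

  c1: issue MUL r1<-Mul1  regs: r0:6,r1:Mul1,r2:5,r3:4,r4:3,r5:1
  c2: issue ADD r4<-Add1  regs: r0:6,r1:Mul1,r2:5,r3:4,r4:Add1,r5:1
  c3: issue SUB r5<-Add2  regs: r0:6,r1:Mul1,r2:5,r3:4,r4:Add1,r5:Add2
  c4: CDB Add1=7; issue ADD r5<-Add1  regs: r0:6,r1:Mul1,r2:5,r3:4,r4:7,r5:Add1
  c5: CDB Mul1=20; stall  regs: r0:6,r1:20,r2:5,r3:4,r4:7,r5:Add1
  c6: stall  regs: r0:6,r1:20,r2:5,r3:4,r4:7,r5:Add1
  c7: CDB Add1=24; issue ADD r5<-Add1  regs: r0:6,r1:20,r2:5,r3:4,r4:7,r5:Add1
  c8: CDB Add2=16; issue SUB r4<-Add2  regs: r0:6,r1:20,r2:5,r3:4,r4:Add2,r5:Add1
  c9: CDB Add1=28; issue ADD r0<-Add1  regs: r0:Add1,r1:20,r2:5,r3:4,r4:Add2,r5:28
  c10: stall  regs: r0:Add1,r1:20,r2:5,r3:4,r4:Add2,r5:28
  c11: CDB Add1=11; issue ADD r0<-Add1  regs: r0:Add1,r1:20,r2:5,r3:4,r4:Add2,r5:28
  c12: CDB Add2=-22; issue SUB r3<-Add2  regs: r0:Add1,r1:20,r2:5,r3:Add2,r4:-22,r5:28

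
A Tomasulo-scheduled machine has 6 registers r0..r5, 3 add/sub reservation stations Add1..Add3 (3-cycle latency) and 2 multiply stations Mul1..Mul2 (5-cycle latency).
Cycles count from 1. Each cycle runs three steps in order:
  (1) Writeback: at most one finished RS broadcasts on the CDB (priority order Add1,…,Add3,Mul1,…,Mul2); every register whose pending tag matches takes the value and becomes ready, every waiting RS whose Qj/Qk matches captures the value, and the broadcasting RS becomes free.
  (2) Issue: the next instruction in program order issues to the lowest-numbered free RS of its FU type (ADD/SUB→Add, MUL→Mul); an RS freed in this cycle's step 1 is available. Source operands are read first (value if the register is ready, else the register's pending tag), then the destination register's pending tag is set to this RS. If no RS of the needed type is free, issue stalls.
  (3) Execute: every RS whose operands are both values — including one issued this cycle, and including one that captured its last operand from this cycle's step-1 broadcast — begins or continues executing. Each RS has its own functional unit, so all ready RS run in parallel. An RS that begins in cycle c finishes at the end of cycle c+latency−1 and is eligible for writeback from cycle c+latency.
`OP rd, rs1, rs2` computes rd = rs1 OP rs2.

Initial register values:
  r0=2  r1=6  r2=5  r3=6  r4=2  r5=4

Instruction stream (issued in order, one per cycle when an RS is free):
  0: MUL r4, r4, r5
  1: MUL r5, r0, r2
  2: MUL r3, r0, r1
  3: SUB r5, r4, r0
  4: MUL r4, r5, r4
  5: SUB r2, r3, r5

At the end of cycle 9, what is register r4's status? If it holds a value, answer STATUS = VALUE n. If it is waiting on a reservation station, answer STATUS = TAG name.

cycle 1: issue MUL r4<-Mul1 // r0:2,r1:6,r2:5,r3:6,r4:Mul1,r5:4
cycle 2: issue MUL r5<-Mul2 // r0:2,r1:6,r2:5,r3:6,r4:Mul1,r5:Mul2
cycle 3: stall // r0:2,r1:6,r2:5,r3:6,r4:Mul1,r5:Mul2
cycle 4: stall // r0:2,r1:6,r2:5,r3:6,r4:Mul1,r5:Mul2
cycle 5: stall // r0:2,r1:6,r2:5,r3:6,r4:Mul1,r5:Mul2
cycle 6: CDB Mul1=8; issue MUL r3<-Mul1 // r0:2,r1:6,r2:5,r3:Mul1,r4:8,r5:Mul2
cycle 7: CDB Mul2=10; issue SUB r5<-Add1 // r0:2,r1:6,r2:5,r3:Mul1,r4:8,r5:Add1
cycle 8: issue MUL r4<-Mul2 // r0:2,r1:6,r2:5,r3:Mul1,r4:Mul2,r5:Add1
cycle 9: issue SUB r2<-Add2 // r0:2,r1:6,r2:Add2,r3:Mul1,r4:Mul2,r5:Add1

STATUS = TAG Mul2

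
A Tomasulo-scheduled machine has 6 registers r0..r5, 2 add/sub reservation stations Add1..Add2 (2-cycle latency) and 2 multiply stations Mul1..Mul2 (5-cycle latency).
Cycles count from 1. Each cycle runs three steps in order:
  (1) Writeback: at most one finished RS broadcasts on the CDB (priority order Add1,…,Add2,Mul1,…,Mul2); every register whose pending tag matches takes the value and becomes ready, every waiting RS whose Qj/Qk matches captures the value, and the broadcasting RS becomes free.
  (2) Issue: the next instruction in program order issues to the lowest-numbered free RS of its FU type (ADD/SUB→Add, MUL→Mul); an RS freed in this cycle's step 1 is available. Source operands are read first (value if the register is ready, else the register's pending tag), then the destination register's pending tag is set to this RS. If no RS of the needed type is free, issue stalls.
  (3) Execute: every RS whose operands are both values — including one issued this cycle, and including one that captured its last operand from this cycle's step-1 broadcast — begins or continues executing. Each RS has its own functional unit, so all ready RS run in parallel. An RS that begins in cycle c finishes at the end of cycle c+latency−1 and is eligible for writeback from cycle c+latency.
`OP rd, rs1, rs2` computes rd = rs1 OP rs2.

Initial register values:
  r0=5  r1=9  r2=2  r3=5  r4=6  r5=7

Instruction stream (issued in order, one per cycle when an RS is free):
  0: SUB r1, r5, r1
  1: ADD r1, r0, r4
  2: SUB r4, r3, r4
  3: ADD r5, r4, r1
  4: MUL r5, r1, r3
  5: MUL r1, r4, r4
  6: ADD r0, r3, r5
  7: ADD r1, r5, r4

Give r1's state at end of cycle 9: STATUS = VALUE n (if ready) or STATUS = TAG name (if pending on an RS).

cycle 1: issue SUB r1<-Add1 // r0:5,r1:Add1,r2:2,r3:5,r4:6,r5:7
cycle 2: issue ADD r1<-Add2 // r0:5,r1:Add2,r2:2,r3:5,r4:6,r5:7
cycle 3: CDB Add1=-2; issue SUB r4<-Add1 // r0:5,r1:Add2,r2:2,r3:5,r4:Add1,r5:7
cycle 4: CDB Add2=11; issue ADD r5<-Add2 // r0:5,r1:11,r2:2,r3:5,r4:Add1,r5:Add2
cycle 5: CDB Add1=-1; issue MUL r5<-Mul1 // r0:5,r1:11,r2:2,r3:5,r4:-1,r5:Mul1
cycle 6: issue MUL r1<-Mul2 // r0:5,r1:Mul2,r2:2,r3:5,r4:-1,r5:Mul1
cycle 7: CDB Add2=10; issue ADD r0<-Add1 // r0:Add1,r1:Mul2,r2:2,r3:5,r4:-1,r5:Mul1
cycle 8: issue ADD r1<-Add2 // r0:Add1,r1:Add2,r2:2,r3:5,r4:-1,r5:Mul1
cycle 9: - // r0:Add1,r1:Add2,r2:2,r3:5,r4:-1,r5:Mul1

STATUS = TAG Add2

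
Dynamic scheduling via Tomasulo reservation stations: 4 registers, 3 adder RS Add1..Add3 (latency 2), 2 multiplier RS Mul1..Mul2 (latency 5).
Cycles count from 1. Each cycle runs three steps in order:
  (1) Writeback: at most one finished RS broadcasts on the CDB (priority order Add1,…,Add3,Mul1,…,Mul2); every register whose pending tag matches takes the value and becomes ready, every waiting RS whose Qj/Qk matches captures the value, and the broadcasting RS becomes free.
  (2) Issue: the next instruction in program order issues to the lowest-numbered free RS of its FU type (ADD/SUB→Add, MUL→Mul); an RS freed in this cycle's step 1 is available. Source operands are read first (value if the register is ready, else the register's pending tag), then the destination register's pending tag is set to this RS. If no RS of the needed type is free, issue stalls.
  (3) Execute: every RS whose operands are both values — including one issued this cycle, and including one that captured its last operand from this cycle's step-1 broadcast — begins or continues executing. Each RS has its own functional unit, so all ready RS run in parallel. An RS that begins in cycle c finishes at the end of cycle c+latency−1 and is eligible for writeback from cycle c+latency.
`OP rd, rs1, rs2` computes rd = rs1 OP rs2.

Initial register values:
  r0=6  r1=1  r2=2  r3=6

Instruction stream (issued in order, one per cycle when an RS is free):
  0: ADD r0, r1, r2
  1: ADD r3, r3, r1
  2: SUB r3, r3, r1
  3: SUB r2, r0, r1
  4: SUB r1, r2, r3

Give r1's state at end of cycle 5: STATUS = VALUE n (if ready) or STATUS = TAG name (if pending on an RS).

STATUS = TAG Add3

cycle 1: issue ADD r0<-Add1 // r0:Add1,r1:1,r2:2,r3:6
cycle 2: issue ADD r3<-Add2 // r0:Add1,r1:1,r2:2,r3:Add2
cycle 3: CDB Add1=3; issue SUB r3<-Add1 // r0:3,r1:1,r2:2,r3:Add1
cycle 4: CDB Add2=7; issue SUB r2<-Add2 // r0:3,r1:1,r2:Add2,r3:Add1
cycle 5: issue SUB r1<-Add3 // r0:3,r1:Add3,r2:Add2,r3:Add1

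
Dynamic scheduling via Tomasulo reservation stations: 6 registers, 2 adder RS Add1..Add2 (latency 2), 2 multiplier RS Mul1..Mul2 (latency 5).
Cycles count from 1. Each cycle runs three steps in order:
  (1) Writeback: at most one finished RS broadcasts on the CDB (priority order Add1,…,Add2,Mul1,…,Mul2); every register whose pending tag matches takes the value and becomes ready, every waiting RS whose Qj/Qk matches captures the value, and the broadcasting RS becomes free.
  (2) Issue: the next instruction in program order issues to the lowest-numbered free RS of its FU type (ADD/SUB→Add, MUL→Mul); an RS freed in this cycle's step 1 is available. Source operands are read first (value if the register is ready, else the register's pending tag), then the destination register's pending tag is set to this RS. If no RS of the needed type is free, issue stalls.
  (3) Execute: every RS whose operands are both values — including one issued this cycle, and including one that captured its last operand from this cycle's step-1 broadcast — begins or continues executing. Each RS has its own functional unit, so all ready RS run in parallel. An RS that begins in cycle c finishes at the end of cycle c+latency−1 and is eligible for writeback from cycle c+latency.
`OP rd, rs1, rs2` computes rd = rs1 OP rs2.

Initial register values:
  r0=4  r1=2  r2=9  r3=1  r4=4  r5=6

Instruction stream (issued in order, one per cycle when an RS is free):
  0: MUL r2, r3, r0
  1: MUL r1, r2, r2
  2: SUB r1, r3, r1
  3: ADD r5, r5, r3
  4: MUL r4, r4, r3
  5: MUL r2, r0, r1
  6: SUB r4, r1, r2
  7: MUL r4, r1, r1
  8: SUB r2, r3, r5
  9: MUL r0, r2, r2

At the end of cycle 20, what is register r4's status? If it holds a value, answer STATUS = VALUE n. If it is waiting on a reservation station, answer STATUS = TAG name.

c1: issue MUL r2<-Mul1 | r0:4,r1:2,r2:Mul1,r3:1,r4:4,r5:6
c2: issue MUL r1<-Mul2 | r0:4,r1:Mul2,r2:Mul1,r3:1,r4:4,r5:6
c3: issue SUB r1<-Add1 | r0:4,r1:Add1,r2:Mul1,r3:1,r4:4,r5:6
c4: issue ADD r5<-Add2 | r0:4,r1:Add1,r2:Mul1,r3:1,r4:4,r5:Add2
c5: stall | r0:4,r1:Add1,r2:Mul1,r3:1,r4:4,r5:Add2
c6: CDB Add2=7; stall | r0:4,r1:Add1,r2:Mul1,r3:1,r4:4,r5:7
c7: CDB Mul1=4; issue MUL r4<-Mul1 | r0:4,r1:Add1,r2:4,r3:1,r4:Mul1,r5:7
c8: stall | r0:4,r1:Add1,r2:4,r3:1,r4:Mul1,r5:7
c9: stall | r0:4,r1:Add1,r2:4,r3:1,r4:Mul1,r5:7
c10: stall | r0:4,r1:Add1,r2:4,r3:1,r4:Mul1,r5:7
c11: stall | r0:4,r1:Add1,r2:4,r3:1,r4:Mul1,r5:7
c12: CDB Mul1=4; issue MUL r2<-Mul1 | r0:4,r1:Add1,r2:Mul1,r3:1,r4:4,r5:7
c13: CDB Mul2=16; issue SUB r4<-Add2 | r0:4,r1:Add1,r2:Mul1,r3:1,r4:Add2,r5:7
c14: issue MUL r4<-Mul2 | r0:4,r1:Add1,r2:Mul1,r3:1,r4:Mul2,r5:7
c15: CDB Add1=-15; issue SUB r2<-Add1 | r0:4,r1:-15,r2:Add1,r3:1,r4:Mul2,r5:7
c16: stall | r0:4,r1:-15,r2:Add1,r3:1,r4:Mul2,r5:7
c17: CDB Add1=-6; stall | r0:4,r1:-15,r2:-6,r3:1,r4:Mul2,r5:7
c18: stall | r0:4,r1:-15,r2:-6,r3:1,r4:Mul2,r5:7
c19: stall | r0:4,r1:-15,r2:-6,r3:1,r4:Mul2,r5:7
c20: CDB Mul1=-60; issue MUL r0<-Mul1 | r0:Mul1,r1:-15,r2:-6,r3:1,r4:Mul2,r5:7

STATUS = TAG Mul2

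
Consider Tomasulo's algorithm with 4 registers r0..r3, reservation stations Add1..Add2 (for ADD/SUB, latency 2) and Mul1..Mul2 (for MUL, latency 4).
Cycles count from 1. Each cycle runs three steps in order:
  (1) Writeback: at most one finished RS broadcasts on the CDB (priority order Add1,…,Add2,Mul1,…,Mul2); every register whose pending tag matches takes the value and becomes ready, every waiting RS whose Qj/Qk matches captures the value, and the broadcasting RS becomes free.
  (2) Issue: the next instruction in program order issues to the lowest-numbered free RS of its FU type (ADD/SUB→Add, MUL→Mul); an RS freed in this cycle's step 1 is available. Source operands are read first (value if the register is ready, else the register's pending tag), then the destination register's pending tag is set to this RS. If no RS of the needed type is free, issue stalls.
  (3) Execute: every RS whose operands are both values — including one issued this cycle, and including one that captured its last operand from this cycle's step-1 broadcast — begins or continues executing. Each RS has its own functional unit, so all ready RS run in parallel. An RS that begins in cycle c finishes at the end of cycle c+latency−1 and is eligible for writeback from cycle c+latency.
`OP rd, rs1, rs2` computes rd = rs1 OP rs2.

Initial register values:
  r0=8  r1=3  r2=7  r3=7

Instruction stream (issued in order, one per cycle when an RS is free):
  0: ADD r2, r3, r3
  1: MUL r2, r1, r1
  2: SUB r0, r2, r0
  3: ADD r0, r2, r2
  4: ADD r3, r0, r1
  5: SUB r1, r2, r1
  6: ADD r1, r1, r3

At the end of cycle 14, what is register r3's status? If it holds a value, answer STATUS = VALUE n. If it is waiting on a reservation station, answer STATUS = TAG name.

c1: issue ADD r2<-Add1 | r0:8,r1:3,r2:Add1,r3:7
c2: issue MUL r2<-Mul1 | r0:8,r1:3,r2:Mul1,r3:7
c3: CDB Add1=14; issue SUB r0<-Add1 | r0:Add1,r1:3,r2:Mul1,r3:7
c4: issue ADD r0<-Add2 | r0:Add2,r1:3,r2:Mul1,r3:7
c5: stall | r0:Add2,r1:3,r2:Mul1,r3:7
c6: CDB Mul1=9; stall | r0:Add2,r1:3,r2:9,r3:7
c7: stall | r0:Add2,r1:3,r2:9,r3:7
c8: CDB Add1=1; issue ADD r3<-Add1 | r0:Add2,r1:3,r2:9,r3:Add1
c9: CDB Add2=18; issue SUB r1<-Add2 | r0:18,r1:Add2,r2:9,r3:Add1
c10: stall | r0:18,r1:Add2,r2:9,r3:Add1
c11: CDB Add1=21; issue ADD r1<-Add1 | r0:18,r1:Add1,r2:9,r3:21
c12: CDB Add2=6 | r0:18,r1:Add1,r2:9,r3:21
c13: - | r0:18,r1:Add1,r2:9,r3:21
c14: CDB Add1=27 | r0:18,r1:27,r2:9,r3:21

STATUS = VALUE 21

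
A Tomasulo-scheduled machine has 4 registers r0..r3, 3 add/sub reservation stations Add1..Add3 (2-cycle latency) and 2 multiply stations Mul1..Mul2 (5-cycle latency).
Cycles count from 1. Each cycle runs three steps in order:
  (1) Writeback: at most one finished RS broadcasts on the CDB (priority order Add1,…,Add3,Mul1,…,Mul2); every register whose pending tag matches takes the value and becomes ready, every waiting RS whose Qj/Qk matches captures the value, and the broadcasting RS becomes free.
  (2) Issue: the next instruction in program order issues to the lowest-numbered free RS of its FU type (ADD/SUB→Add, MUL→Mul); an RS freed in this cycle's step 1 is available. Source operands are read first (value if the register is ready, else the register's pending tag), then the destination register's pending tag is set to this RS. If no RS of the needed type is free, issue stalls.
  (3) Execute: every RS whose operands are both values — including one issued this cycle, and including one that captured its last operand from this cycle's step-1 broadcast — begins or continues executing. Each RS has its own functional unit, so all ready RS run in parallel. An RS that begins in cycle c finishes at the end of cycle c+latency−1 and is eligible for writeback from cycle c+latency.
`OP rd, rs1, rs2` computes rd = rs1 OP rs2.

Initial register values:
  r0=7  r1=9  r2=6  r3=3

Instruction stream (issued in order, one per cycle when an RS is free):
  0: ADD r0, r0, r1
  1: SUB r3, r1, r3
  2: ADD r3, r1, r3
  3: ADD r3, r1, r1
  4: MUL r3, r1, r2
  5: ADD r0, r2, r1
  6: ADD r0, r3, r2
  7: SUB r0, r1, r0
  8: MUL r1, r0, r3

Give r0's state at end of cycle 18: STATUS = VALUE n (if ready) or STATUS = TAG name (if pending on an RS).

STATUS = VALUE -51

cycle 1: issue ADD r0<-Add1 // r0:Add1,r1:9,r2:6,r3:3
cycle 2: issue SUB r3<-Add2 // r0:Add1,r1:9,r2:6,r3:Add2
cycle 3: CDB Add1=16; issue ADD r3<-Add1 // r0:16,r1:9,r2:6,r3:Add1
cycle 4: CDB Add2=6; issue ADD r3<-Add2 // r0:16,r1:9,r2:6,r3:Add2
cycle 5: issue MUL r3<-Mul1 // r0:16,r1:9,r2:6,r3:Mul1
cycle 6: CDB Add1=15; issue ADD r0<-Add1 // r0:Add1,r1:9,r2:6,r3:Mul1
cycle 7: CDB Add2=18; issue ADD r0<-Add2 // r0:Add2,r1:9,r2:6,r3:Mul1
cycle 8: CDB Add1=15; issue SUB r0<-Add1 // r0:Add1,r1:9,r2:6,r3:Mul1
cycle 9: issue MUL r1<-Mul2 // r0:Add1,r1:Mul2,r2:6,r3:Mul1
cycle 10: CDB Mul1=54 // r0:Add1,r1:Mul2,r2:6,r3:54
cycle 11: - // r0:Add1,r1:Mul2,r2:6,r3:54
cycle 12: CDB Add2=60 // r0:Add1,r1:Mul2,r2:6,r3:54
cycle 13: - // r0:Add1,r1:Mul2,r2:6,r3:54
cycle 14: CDB Add1=-51 // r0:-51,r1:Mul2,r2:6,r3:54
cycle 15: - // r0:-51,r1:Mul2,r2:6,r3:54
cycle 16: - // r0:-51,r1:Mul2,r2:6,r3:54
cycle 17: - // r0:-51,r1:Mul2,r2:6,r3:54
cycle 18: - // r0:-51,r1:Mul2,r2:6,r3:54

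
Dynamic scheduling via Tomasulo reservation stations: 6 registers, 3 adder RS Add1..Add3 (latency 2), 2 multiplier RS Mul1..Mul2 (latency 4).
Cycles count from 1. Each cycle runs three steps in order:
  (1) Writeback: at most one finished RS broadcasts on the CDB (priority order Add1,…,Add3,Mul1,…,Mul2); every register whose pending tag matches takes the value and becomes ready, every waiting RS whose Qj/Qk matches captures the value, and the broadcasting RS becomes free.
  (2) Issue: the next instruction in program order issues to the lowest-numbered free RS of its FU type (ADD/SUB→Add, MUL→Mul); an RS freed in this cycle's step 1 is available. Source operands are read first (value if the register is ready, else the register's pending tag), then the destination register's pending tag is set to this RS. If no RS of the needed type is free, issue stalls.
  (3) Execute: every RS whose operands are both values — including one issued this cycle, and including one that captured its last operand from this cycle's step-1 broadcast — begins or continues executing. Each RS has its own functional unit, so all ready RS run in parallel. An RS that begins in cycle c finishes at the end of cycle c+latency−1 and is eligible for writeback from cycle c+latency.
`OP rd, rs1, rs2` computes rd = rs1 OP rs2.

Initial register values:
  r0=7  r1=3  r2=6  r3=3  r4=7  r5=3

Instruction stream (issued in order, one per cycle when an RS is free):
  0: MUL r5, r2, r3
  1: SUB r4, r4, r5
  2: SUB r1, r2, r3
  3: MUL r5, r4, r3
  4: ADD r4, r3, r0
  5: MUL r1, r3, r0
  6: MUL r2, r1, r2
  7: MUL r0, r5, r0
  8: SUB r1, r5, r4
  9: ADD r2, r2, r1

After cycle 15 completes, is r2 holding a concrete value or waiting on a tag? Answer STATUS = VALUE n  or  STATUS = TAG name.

STATUS = TAG Add2

c1: issue MUL r5<-Mul1 | r0:7,r1:3,r2:6,r3:3,r4:7,r5:Mul1
c2: issue SUB r4<-Add1 | r0:7,r1:3,r2:6,r3:3,r4:Add1,r5:Mul1
c3: issue SUB r1<-Add2 | r0:7,r1:Add2,r2:6,r3:3,r4:Add1,r5:Mul1
c4: issue MUL r5<-Mul2 | r0:7,r1:Add2,r2:6,r3:3,r4:Add1,r5:Mul2
c5: CDB Add2=3; issue ADD r4<-Add2 | r0:7,r1:3,r2:6,r3:3,r4:Add2,r5:Mul2
c6: CDB Mul1=18; issue MUL r1<-Mul1 | r0:7,r1:Mul1,r2:6,r3:3,r4:Add2,r5:Mul2
c7: CDB Add2=10; stall | r0:7,r1:Mul1,r2:6,r3:3,r4:10,r5:Mul2
c8: CDB Add1=-11; stall | r0:7,r1:Mul1,r2:6,r3:3,r4:10,r5:Mul2
c9: stall | r0:7,r1:Mul1,r2:6,r3:3,r4:10,r5:Mul2
c10: CDB Mul1=21; issue MUL r2<-Mul1 | r0:7,r1:21,r2:Mul1,r3:3,r4:10,r5:Mul2
c11: stall | r0:7,r1:21,r2:Mul1,r3:3,r4:10,r5:Mul2
c12: CDB Mul2=-33; issue MUL r0<-Mul2 | r0:Mul2,r1:21,r2:Mul1,r3:3,r4:10,r5:-33
c13: issue SUB r1<-Add1 | r0:Mul2,r1:Add1,r2:Mul1,r3:3,r4:10,r5:-33
c14: CDB Mul1=126; issue ADD r2<-Add2 | r0:Mul2,r1:Add1,r2:Add2,r3:3,r4:10,r5:-33
c15: CDB Add1=-43 | r0:Mul2,r1:-43,r2:Add2,r3:3,r4:10,r5:-33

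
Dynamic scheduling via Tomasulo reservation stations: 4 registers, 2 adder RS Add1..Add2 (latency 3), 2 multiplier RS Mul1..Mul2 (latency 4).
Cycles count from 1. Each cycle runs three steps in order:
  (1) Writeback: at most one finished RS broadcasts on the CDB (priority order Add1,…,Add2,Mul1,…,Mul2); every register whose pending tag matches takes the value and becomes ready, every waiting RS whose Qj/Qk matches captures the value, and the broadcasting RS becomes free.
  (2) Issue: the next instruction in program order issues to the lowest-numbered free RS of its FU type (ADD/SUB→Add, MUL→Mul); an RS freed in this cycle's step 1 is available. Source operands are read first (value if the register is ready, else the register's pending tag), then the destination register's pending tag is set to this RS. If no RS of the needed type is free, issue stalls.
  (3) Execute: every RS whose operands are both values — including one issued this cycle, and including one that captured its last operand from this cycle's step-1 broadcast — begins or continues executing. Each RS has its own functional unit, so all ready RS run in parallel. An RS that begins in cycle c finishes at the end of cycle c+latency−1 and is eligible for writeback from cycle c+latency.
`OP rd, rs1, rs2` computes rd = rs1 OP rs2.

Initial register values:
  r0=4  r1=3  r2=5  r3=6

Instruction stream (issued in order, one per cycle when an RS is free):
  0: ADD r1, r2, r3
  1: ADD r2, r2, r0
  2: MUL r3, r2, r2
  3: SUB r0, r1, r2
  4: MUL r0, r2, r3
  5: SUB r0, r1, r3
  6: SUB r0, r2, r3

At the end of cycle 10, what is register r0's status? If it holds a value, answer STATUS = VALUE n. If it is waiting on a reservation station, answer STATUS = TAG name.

STATUS = TAG Add1

cycle 1: issue ADD r1<-Add1 // r0:4,r1:Add1,r2:5,r3:6
cycle 2: issue ADD r2<-Add2 // r0:4,r1:Add1,r2:Add2,r3:6
cycle 3: issue MUL r3<-Mul1 // r0:4,r1:Add1,r2:Add2,r3:Mul1
cycle 4: CDB Add1=11; issue SUB r0<-Add1 // r0:Add1,r1:11,r2:Add2,r3:Mul1
cycle 5: CDB Add2=9; issue MUL r0<-Mul2 // r0:Mul2,r1:11,r2:9,r3:Mul1
cycle 6: issue SUB r0<-Add2 // r0:Add2,r1:11,r2:9,r3:Mul1
cycle 7: stall // r0:Add2,r1:11,r2:9,r3:Mul1
cycle 8: CDB Add1=2; issue SUB r0<-Add1 // r0:Add1,r1:11,r2:9,r3:Mul1
cycle 9: CDB Mul1=81 // r0:Add1,r1:11,r2:9,r3:81
cycle 10: - // r0:Add1,r1:11,r2:9,r3:81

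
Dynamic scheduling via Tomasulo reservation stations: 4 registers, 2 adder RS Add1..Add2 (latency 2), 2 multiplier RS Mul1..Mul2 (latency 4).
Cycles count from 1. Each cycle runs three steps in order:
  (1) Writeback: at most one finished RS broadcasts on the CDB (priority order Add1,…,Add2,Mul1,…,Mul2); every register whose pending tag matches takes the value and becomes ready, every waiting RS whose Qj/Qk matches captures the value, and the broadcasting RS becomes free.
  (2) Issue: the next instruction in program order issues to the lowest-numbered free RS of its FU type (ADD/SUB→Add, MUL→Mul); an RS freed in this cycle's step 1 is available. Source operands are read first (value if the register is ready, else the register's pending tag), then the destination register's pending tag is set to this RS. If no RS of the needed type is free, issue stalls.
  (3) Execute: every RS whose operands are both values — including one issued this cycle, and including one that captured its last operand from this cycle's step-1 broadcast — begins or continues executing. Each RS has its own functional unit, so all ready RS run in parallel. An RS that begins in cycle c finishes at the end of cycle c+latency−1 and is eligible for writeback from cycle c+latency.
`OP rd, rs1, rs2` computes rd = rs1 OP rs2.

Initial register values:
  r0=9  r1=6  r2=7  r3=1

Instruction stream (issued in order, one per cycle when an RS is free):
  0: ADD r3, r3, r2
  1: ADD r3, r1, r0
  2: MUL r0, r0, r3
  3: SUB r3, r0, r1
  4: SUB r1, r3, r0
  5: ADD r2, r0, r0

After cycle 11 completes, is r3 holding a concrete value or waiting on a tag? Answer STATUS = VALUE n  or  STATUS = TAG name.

c1: issue ADD r3<-Add1 | r0:9,r1:6,r2:7,r3:Add1
c2: issue ADD r3<-Add2 | r0:9,r1:6,r2:7,r3:Add2
c3: CDB Add1=8; issue MUL r0<-Mul1 | r0:Mul1,r1:6,r2:7,r3:Add2
c4: CDB Add2=15; issue SUB r3<-Add1 | r0:Mul1,r1:6,r2:7,r3:Add1
c5: issue SUB r1<-Add2 | r0:Mul1,r1:Add2,r2:7,r3:Add1
c6: stall | r0:Mul1,r1:Add2,r2:7,r3:Add1
c7: stall | r0:Mul1,r1:Add2,r2:7,r3:Add1
c8: CDB Mul1=135; stall | r0:135,r1:Add2,r2:7,r3:Add1
c9: stall | r0:135,r1:Add2,r2:7,r3:Add1
c10: CDB Add1=129; issue ADD r2<-Add1 | r0:135,r1:Add2,r2:Add1,r3:129
c11: - | r0:135,r1:Add2,r2:Add1,r3:129

STATUS = VALUE 129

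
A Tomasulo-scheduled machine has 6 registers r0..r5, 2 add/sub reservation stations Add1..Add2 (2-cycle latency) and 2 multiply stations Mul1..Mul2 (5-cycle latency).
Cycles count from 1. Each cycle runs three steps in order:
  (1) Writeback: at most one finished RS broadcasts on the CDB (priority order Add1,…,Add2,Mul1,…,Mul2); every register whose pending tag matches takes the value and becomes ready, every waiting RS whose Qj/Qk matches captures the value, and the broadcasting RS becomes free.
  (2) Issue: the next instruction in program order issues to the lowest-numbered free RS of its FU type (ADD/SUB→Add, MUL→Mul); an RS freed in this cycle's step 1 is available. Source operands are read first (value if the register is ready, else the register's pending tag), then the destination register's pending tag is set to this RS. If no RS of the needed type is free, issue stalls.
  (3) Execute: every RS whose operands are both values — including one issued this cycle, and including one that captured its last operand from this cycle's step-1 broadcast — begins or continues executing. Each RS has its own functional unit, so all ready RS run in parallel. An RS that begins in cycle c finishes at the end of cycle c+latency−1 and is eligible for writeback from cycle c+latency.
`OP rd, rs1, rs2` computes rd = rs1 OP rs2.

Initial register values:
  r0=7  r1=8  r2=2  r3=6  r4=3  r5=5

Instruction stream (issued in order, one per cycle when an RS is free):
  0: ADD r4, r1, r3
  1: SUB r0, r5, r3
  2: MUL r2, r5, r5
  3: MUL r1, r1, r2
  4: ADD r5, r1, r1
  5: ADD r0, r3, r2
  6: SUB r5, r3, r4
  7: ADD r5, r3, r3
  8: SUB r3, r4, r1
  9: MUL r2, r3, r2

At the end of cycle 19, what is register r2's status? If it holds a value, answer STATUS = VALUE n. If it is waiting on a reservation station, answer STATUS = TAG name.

c1: issue ADD r4<-Add1 | r0:7,r1:8,r2:2,r3:6,r4:Add1,r5:5
c2: issue SUB r0<-Add2 | r0:Add2,r1:8,r2:2,r3:6,r4:Add1,r5:5
c3: CDB Add1=14; issue MUL r2<-Mul1 | r0:Add2,r1:8,r2:Mul1,r3:6,r4:14,r5:5
c4: CDB Add2=-1; issue MUL r1<-Mul2 | r0:-1,r1:Mul2,r2:Mul1,r3:6,r4:14,r5:5
c5: issue ADD r5<-Add1 | r0:-1,r1:Mul2,r2:Mul1,r3:6,r4:14,r5:Add1
c6: issue ADD r0<-Add2 | r0:Add2,r1:Mul2,r2:Mul1,r3:6,r4:14,r5:Add1
c7: stall | r0:Add2,r1:Mul2,r2:Mul1,r3:6,r4:14,r5:Add1
c8: CDB Mul1=25; stall | r0:Add2,r1:Mul2,r2:25,r3:6,r4:14,r5:Add1
c9: stall | r0:Add2,r1:Mul2,r2:25,r3:6,r4:14,r5:Add1
c10: CDB Add2=31; issue SUB r5<-Add2 | r0:31,r1:Mul2,r2:25,r3:6,r4:14,r5:Add2
c11: stall | r0:31,r1:Mul2,r2:25,r3:6,r4:14,r5:Add2
c12: CDB Add2=-8; issue ADD r5<-Add2 | r0:31,r1:Mul2,r2:25,r3:6,r4:14,r5:Add2
c13: CDB Mul2=200; stall | r0:31,r1:200,r2:25,r3:6,r4:14,r5:Add2
c14: CDB Add2=12; issue SUB r3<-Add2 | r0:31,r1:200,r2:25,r3:Add2,r4:14,r5:12
c15: CDB Add1=400; issue MUL r2<-Mul1 | r0:31,r1:200,r2:Mul1,r3:Add2,r4:14,r5:12
c16: CDB Add2=-186 | r0:31,r1:200,r2:Mul1,r3:-186,r4:14,r5:12
c17: - | r0:31,r1:200,r2:Mul1,r3:-186,r4:14,r5:12
c18: - | r0:31,r1:200,r2:Mul1,r3:-186,r4:14,r5:12
c19: - | r0:31,r1:200,r2:Mul1,r3:-186,r4:14,r5:12

STATUS = TAG Mul1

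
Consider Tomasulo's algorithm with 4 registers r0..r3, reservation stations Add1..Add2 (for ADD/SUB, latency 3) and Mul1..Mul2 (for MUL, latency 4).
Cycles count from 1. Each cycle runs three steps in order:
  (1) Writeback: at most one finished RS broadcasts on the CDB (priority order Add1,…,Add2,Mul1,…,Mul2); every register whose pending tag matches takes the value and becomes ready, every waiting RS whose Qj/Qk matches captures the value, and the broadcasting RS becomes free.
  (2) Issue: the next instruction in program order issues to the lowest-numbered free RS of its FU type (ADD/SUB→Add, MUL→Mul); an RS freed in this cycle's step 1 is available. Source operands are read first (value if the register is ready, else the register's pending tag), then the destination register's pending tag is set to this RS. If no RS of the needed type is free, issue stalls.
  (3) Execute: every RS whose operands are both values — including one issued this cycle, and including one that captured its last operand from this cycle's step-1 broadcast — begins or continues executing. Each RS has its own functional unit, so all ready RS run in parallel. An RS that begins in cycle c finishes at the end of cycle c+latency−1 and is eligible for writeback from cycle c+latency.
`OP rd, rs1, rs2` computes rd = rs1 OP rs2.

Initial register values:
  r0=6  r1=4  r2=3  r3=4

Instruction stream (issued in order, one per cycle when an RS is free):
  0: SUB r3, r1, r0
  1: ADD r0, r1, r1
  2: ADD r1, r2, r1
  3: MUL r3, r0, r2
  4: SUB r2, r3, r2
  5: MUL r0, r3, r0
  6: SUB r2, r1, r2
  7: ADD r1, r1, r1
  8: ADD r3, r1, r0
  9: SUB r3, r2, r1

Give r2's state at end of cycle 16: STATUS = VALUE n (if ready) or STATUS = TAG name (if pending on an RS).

cycle 1: issue SUB r3<-Add1 // r0:6,r1:4,r2:3,r3:Add1
cycle 2: issue ADD r0<-Add2 // r0:Add2,r1:4,r2:3,r3:Add1
cycle 3: stall // r0:Add2,r1:4,r2:3,r3:Add1
cycle 4: CDB Add1=-2; issue ADD r1<-Add1 // r0:Add2,r1:Add1,r2:3,r3:-2
cycle 5: CDB Add2=8; issue MUL r3<-Mul1 // r0:8,r1:Add1,r2:3,r3:Mul1
cycle 6: issue SUB r2<-Add2 // r0:8,r1:Add1,r2:Add2,r3:Mul1
cycle 7: CDB Add1=7; issue MUL r0<-Mul2 // r0:Mul2,r1:7,r2:Add2,r3:Mul1
cycle 8: issue SUB r2<-Add1 // r0:Mul2,r1:7,r2:Add1,r3:Mul1
cycle 9: CDB Mul1=24; stall // r0:Mul2,r1:7,r2:Add1,r3:24
cycle 10: stall // r0:Mul2,r1:7,r2:Add1,r3:24
cycle 11: stall // r0:Mul2,r1:7,r2:Add1,r3:24
cycle 12: CDB Add2=21; issue ADD r1<-Add2 // r0:Mul2,r1:Add2,r2:Add1,r3:24
cycle 13: CDB Mul2=192; stall // r0:192,r1:Add2,r2:Add1,r3:24
cycle 14: stall // r0:192,r1:Add2,r2:Add1,r3:24
cycle 15: CDB Add1=-14; issue ADD r3<-Add1 // r0:192,r1:Add2,r2:-14,r3:Add1
cycle 16: CDB Add2=14; issue SUB r3<-Add2 // r0:192,r1:14,r2:-14,r3:Add2

STATUS = VALUE -14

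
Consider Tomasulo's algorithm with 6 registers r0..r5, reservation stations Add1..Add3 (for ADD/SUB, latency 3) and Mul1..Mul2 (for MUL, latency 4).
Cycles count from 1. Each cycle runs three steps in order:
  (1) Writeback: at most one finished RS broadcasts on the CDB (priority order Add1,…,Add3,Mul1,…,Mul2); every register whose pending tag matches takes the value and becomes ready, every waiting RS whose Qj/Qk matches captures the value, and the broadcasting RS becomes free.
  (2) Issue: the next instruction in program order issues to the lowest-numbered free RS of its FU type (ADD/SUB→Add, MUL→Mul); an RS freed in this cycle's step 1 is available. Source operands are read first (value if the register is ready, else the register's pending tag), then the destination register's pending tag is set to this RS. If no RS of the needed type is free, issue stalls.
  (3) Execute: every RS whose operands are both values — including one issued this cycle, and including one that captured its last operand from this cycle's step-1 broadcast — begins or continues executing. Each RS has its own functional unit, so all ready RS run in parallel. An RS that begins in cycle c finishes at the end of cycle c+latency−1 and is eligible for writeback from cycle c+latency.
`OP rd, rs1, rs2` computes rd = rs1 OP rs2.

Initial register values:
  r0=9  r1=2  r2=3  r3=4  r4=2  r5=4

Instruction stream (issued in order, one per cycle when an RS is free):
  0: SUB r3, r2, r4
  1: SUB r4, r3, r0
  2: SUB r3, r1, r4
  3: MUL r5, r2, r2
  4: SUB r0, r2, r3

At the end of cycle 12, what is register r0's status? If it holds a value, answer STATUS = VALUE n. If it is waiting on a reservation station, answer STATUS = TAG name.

cycle 1: issue SUB r3<-Add1 // r0:9,r1:2,r2:3,r3:Add1,r4:2,r5:4
cycle 2: issue SUB r4<-Add2 // r0:9,r1:2,r2:3,r3:Add1,r4:Add2,r5:4
cycle 3: issue SUB r3<-Add3 // r0:9,r1:2,r2:3,r3:Add3,r4:Add2,r5:4
cycle 4: CDB Add1=1; issue MUL r5<-Mul1 // r0:9,r1:2,r2:3,r3:Add3,r4:Add2,r5:Mul1
cycle 5: issue SUB r0<-Add1 // r0:Add1,r1:2,r2:3,r3:Add3,r4:Add2,r5:Mul1
cycle 6: - // r0:Add1,r1:2,r2:3,r3:Add3,r4:Add2,r5:Mul1
cycle 7: CDB Add2=-8 // r0:Add1,r1:2,r2:3,r3:Add3,r4:-8,r5:Mul1
cycle 8: CDB Mul1=9 // r0:Add1,r1:2,r2:3,r3:Add3,r4:-8,r5:9
cycle 9: - // r0:Add1,r1:2,r2:3,r3:Add3,r4:-8,r5:9
cycle 10: CDB Add3=10 // r0:Add1,r1:2,r2:3,r3:10,r4:-8,r5:9
cycle 11: - // r0:Add1,r1:2,r2:3,r3:10,r4:-8,r5:9
cycle 12: - // r0:Add1,r1:2,r2:3,r3:10,r4:-8,r5:9

STATUS = TAG Add1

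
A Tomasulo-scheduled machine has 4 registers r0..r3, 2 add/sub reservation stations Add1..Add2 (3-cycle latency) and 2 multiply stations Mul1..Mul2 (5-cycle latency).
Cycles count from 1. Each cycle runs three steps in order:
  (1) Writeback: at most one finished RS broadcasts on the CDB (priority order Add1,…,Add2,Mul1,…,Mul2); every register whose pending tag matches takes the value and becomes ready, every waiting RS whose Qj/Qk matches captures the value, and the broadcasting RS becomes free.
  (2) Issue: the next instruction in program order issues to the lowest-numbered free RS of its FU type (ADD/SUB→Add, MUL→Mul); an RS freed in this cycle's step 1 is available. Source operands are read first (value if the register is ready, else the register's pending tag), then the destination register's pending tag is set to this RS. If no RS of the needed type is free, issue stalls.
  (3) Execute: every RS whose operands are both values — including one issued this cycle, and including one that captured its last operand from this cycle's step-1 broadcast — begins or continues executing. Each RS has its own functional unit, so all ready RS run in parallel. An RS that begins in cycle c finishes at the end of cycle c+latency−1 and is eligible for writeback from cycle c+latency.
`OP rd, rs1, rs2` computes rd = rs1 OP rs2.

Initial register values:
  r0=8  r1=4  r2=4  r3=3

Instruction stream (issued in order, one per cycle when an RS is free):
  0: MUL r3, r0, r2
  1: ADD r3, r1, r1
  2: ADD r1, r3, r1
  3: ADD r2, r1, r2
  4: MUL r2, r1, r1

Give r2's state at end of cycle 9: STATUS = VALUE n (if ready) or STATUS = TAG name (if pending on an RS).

cycle 1: issue MUL r3<-Mul1 // r0:8,r1:4,r2:4,r3:Mul1
cycle 2: issue ADD r3<-Add1 // r0:8,r1:4,r2:4,r3:Add1
cycle 3: issue ADD r1<-Add2 // r0:8,r1:Add2,r2:4,r3:Add1
cycle 4: stall // r0:8,r1:Add2,r2:4,r3:Add1
cycle 5: CDB Add1=8; issue ADD r2<-Add1 // r0:8,r1:Add2,r2:Add1,r3:8
cycle 6: CDB Mul1=32; issue MUL r2<-Mul1 // r0:8,r1:Add2,r2:Mul1,r3:8
cycle 7: - // r0:8,r1:Add2,r2:Mul1,r3:8
cycle 8: CDB Add2=12 // r0:8,r1:12,r2:Mul1,r3:8
cycle 9: - // r0:8,r1:12,r2:Mul1,r3:8

STATUS = TAG Mul1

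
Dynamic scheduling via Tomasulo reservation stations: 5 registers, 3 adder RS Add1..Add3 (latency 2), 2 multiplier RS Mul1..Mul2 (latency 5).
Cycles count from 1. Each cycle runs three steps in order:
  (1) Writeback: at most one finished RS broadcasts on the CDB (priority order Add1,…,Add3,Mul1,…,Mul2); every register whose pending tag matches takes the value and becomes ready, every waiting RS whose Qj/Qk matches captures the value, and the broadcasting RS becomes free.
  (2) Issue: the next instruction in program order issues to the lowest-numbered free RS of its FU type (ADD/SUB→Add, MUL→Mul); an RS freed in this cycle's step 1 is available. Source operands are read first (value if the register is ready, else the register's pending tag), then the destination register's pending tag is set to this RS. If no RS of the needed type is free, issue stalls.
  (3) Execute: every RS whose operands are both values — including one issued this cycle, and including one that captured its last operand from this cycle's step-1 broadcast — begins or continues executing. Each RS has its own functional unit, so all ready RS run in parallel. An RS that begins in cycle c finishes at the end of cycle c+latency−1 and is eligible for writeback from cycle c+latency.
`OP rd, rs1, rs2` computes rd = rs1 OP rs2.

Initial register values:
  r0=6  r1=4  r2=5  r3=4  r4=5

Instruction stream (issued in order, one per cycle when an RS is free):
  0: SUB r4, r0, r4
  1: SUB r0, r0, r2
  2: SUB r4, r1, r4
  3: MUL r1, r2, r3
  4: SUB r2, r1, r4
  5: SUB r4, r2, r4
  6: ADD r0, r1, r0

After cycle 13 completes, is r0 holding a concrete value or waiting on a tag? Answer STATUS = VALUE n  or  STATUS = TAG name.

  c1: issue SUB r4<-Add1  regs: r0:6,r1:4,r2:5,r3:4,r4:Add1
  c2: issue SUB r0<-Add2  regs: r0:Add2,r1:4,r2:5,r3:4,r4:Add1
  c3: CDB Add1=1; issue SUB r4<-Add1  regs: r0:Add2,r1:4,r2:5,r3:4,r4:Add1
  c4: CDB Add2=1; issue MUL r1<-Mul1  regs: r0:1,r1:Mul1,r2:5,r3:4,r4:Add1
  c5: CDB Add1=3; issue SUB r2<-Add1  regs: r0:1,r1:Mul1,r2:Add1,r3:4,r4:3
  c6: issue SUB r4<-Add2  regs: r0:1,r1:Mul1,r2:Add1,r3:4,r4:Add2
  c7: issue ADD r0<-Add3  regs: r0:Add3,r1:Mul1,r2:Add1,r3:4,r4:Add2
  c8: -  regs: r0:Add3,r1:Mul1,r2:Add1,r3:4,r4:Add2
  c9: CDB Mul1=20  regs: r0:Add3,r1:20,r2:Add1,r3:4,r4:Add2
  c10: -  regs: r0:Add3,r1:20,r2:Add1,r3:4,r4:Add2
  c11: CDB Add1=17  regs: r0:Add3,r1:20,r2:17,r3:4,r4:Add2
  c12: CDB Add3=21  regs: r0:21,r1:20,r2:17,r3:4,r4:Add2
  c13: CDB Add2=14  regs: r0:21,r1:20,r2:17,r3:4,r4:14

STATUS = VALUE 21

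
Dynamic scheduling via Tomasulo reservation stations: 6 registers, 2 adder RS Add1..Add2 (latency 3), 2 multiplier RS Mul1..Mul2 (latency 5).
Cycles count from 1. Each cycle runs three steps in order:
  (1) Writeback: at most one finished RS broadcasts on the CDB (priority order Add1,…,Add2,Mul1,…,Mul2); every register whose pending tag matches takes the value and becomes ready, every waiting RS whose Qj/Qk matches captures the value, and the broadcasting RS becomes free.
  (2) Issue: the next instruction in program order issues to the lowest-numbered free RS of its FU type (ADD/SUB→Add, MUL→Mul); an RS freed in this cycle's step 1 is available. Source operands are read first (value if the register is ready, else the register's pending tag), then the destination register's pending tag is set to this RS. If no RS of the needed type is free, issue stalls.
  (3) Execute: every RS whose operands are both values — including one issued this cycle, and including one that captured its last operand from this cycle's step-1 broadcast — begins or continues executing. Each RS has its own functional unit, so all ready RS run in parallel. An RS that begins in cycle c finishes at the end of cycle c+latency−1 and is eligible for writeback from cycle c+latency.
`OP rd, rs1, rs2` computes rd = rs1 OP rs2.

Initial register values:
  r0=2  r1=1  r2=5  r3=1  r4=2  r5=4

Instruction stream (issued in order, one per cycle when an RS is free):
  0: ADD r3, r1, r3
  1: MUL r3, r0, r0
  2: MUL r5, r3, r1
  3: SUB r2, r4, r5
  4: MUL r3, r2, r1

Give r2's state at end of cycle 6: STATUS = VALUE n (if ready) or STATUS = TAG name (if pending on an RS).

STATUS = TAG Add1

cycle 1: issue ADD r3<-Add1 // r0:2,r1:1,r2:5,r3:Add1,r4:2,r5:4
cycle 2: issue MUL r3<-Mul1 // r0:2,r1:1,r2:5,r3:Mul1,r4:2,r5:4
cycle 3: issue MUL r5<-Mul2 // r0:2,r1:1,r2:5,r3:Mul1,r4:2,r5:Mul2
cycle 4: CDB Add1=2; issue SUB r2<-Add1 // r0:2,r1:1,r2:Add1,r3:Mul1,r4:2,r5:Mul2
cycle 5: stall // r0:2,r1:1,r2:Add1,r3:Mul1,r4:2,r5:Mul2
cycle 6: stall // r0:2,r1:1,r2:Add1,r3:Mul1,r4:2,r5:Mul2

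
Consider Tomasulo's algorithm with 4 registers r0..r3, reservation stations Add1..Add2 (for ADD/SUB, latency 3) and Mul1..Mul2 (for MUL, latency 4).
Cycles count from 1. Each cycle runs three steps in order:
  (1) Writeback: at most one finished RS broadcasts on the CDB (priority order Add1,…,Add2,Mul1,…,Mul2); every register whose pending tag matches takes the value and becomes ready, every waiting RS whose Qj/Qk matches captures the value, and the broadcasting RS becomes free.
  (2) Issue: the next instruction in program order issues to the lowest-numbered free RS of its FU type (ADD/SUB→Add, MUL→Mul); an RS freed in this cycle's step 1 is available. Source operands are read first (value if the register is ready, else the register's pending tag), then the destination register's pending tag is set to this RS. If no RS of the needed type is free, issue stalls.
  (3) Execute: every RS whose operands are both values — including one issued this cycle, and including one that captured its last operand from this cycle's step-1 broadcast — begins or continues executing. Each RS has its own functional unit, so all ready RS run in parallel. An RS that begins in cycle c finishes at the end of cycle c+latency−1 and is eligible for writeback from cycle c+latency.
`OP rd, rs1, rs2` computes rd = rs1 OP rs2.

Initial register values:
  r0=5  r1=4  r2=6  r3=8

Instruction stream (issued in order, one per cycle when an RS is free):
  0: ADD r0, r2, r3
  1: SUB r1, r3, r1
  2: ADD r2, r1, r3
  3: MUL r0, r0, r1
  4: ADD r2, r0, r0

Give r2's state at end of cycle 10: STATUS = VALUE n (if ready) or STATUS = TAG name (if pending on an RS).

STATUS = TAG Add2

  c1: issue ADD r0<-Add1  regs: r0:Add1,r1:4,r2:6,r3:8
  c2: issue SUB r1<-Add2  regs: r0:Add1,r1:Add2,r2:6,r3:8
  c3: stall  regs: r0:Add1,r1:Add2,r2:6,r3:8
  c4: CDB Add1=14; issue ADD r2<-Add1  regs: r0:14,r1:Add2,r2:Add1,r3:8
  c5: CDB Add2=4; issue MUL r0<-Mul1  regs: r0:Mul1,r1:4,r2:Add1,r3:8
  c6: issue ADD r2<-Add2  regs: r0:Mul1,r1:4,r2:Add2,r3:8
  c7: -  regs: r0:Mul1,r1:4,r2:Add2,r3:8
  c8: CDB Add1=12  regs: r0:Mul1,r1:4,r2:Add2,r3:8
  c9: CDB Mul1=56  regs: r0:56,r1:4,r2:Add2,r3:8
  c10: -  regs: r0:56,r1:4,r2:Add2,r3:8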